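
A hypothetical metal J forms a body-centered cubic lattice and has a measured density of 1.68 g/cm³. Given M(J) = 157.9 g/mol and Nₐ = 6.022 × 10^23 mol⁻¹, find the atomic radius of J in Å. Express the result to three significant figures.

2.94 Å

For a BCC cell (Z = 2), a³ = Z·M/(N_A·ρ) = 2 × 157.9 / (6.022 × 10²³ × 1.680) = 3.121 × 10^-22 cm³, so a = 6.784 × 10^-8 cm = 6.784 Å.
Atoms touch along the body diagonal, so √3·a = 4r, so r = 0.4330 × a = 2.94 Å.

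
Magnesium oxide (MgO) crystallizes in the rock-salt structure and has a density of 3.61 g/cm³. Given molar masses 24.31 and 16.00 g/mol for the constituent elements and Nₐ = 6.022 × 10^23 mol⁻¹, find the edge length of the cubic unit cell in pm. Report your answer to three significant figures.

420 pm

M(MgO) = 40.31 g/mol; Z = 4 formula units per cell.
a³ = Z·M/(N_A·ρ) = 4 × 40.31 / (6.022 × 10²³ × 3.61) = 7.417 × 10^-23 cm³, so a = 4.202 × 10^-8 cm = 420 pm.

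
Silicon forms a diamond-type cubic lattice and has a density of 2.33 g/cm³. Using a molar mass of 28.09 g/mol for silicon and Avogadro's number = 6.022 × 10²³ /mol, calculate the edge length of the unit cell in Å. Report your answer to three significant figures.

With Z = 8 atoms per diamond cubic cell, a³ = Z·M/(N_A·ρ) = 8 × 28.09 / (6.022 × 10²³ × 2.330 g/cm³) = 1.602 × 10^-22 cm³.
a = (1.602 × 10^-22)^(1/3) = 5.431 × 10^-8 cm = 5.43 Å.

5.43 Å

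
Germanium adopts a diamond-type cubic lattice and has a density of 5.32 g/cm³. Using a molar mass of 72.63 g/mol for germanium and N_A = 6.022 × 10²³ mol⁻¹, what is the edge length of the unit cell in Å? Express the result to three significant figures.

With Z = 8 atoms per diamond cubic cell, a³ = Z·M/(N_A·ρ) = 8 × 72.63 / (6.022 × 10²³ × 5.320 g/cm³) = 1.814 × 10^-22 cm³.
a = (1.814 × 10^-22)^(1/3) = 5.660 × 10^-8 cm = 5.66 Å.

5.66 Å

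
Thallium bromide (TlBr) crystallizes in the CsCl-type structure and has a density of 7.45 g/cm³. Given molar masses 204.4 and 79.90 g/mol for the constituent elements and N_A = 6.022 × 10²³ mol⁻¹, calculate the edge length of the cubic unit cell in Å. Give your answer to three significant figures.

3.99 Å

M(TlBr) = 284.3 g/mol; Z = 1 formula unit per cell.
a³ = Z·M/(N_A·ρ) = 1 × 284.3 / (6.022 × 10²³ × 7.45) = 6.337 × 10^-23 cm³, so a = 3.987 × 10^-8 cm = 3.99 Å.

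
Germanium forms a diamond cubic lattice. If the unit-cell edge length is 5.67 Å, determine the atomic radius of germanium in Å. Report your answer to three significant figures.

In a diamond cubic lattice, nearest neighbors lie along the body diagonal with √3·a = 8r.
r = √3·a/8 = 1.7321 × 5.67 / 8 = 1.23 Å.

1.23 Å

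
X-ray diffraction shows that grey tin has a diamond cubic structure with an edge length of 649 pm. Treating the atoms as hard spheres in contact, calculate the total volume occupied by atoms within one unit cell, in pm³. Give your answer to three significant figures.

9.30 × 10^7 pm³

In a diamond cubic lattice nearest neighbors lie along the body diagonal with √3·a = 8r, so r = 0.2165a = 140.5 pm.
V_atoms = Z × (4/3)πr³ = 8 × (4/3)π × (140.5)³ = 9.30 × 10^7 pm³.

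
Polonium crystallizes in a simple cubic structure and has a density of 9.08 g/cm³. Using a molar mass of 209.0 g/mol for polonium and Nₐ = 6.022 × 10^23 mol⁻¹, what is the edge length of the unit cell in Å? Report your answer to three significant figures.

With Z = 1 atom per simple cubic cell, a³ = Z·M/(N_A·ρ) = 1 × 209.0 / (6.022 × 10²³ × 9.080 g/cm³) = 3.822 × 10^-23 cm³.
a = (3.822 × 10^-23)^(1/3) = 3.369 × 10^-8 cm = 3.37 Å.

3.37 Å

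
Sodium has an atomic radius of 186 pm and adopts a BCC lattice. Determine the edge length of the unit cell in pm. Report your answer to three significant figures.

430 pm

In a BCC lattice, atoms touch along the body diagonal, so √3·a = 4r.
a = 4r/√3 = 4 × 186 / 1.7321 = 430 pm.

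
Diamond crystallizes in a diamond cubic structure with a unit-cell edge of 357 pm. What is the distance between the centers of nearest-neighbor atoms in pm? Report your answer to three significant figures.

155 pm

In a diamond cubic structure, nearest neighbors lie along the body diagonal with √3·a = 8r; the nearest-neighbor distance equals 2r = 0.4330·a.
d = 0.4330 × 357 = 155 pm.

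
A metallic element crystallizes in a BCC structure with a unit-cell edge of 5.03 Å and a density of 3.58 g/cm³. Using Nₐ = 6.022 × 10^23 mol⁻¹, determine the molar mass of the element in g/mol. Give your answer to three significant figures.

A BCC cell has Z = 2 atoms; a = 5.030 × 10^-8 cm.
M = ρ·N_A·a³/Z = 3.58 × 6.022 × 10²³ × 1.273 × 10^-22 / 2 = 137 g/mol.

137 g/mol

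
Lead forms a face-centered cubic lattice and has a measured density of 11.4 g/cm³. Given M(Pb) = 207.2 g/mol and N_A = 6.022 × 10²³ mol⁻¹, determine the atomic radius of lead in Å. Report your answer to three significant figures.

For an FCC cell (Z = 4), a³ = Z·M/(N_A·ρ) = 4 × 207.2 / (6.022 × 10²³ × 11.40) = 1.207 × 10^-22 cm³, so a = 4.942 × 10^-8 cm = 4.942 Å.
Atoms touch along the face diagonal, so √2·a = 4r, so r = 0.3536 × a = 1.75 Å.

1.75 Å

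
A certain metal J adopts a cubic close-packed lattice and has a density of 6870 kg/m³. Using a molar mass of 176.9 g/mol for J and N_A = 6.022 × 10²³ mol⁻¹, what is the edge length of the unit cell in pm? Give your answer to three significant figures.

555 pm

With Z = 4 atoms per FCC cell, a³ = Z·M/(N_A·ρ) = 4 × 176.9 / (6.022 × 10²³ × 6.870 g/cm³) = 1.710 × 10^-22 cm³.
a = (1.710 × 10^-22)^(1/3) = 5.551 × 10^-8 cm = 555 pm.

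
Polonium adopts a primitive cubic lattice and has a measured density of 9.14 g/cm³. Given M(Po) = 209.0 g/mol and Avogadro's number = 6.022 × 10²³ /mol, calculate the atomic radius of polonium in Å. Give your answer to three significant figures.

1.68 Å

For a simple cubic cell (Z = 1), a³ = Z·M/(N_A·ρ) = 1 × 209.0 / (6.022 × 10²³ × 9.140) = 3.797 × 10^-23 cm³, so a = 3.361 × 10^-8 cm = 3.361 Å.
Atoms touch along the cell edge, so a = 2r, so r = 0.5000 × a = 1.68 Å.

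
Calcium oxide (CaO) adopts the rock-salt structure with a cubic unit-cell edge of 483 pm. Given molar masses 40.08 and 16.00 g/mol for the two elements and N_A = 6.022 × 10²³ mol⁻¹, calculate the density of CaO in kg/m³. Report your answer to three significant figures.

3310 kg/m³

The rock-salt structure contains Z = 4 formula units per cell; M(CaO) = 40.08 + 16.00 = 56.08 g/mol.
a³ = (4.830 × 10^-8 cm)³ = 1.127 × 10^-22 cm³.
ρ = 4 × 56.08 / (6.022 × 10²³ × 1.127 × 10^-22) = 3.306 g/cm³ = 3310 kg/m³.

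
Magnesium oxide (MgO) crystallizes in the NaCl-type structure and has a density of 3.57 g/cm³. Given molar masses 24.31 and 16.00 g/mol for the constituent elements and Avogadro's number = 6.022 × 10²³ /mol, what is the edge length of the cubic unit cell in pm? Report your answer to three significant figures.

M(MgO) = 40.31 g/mol; Z = 4 formula units per cell.
a³ = Z·M/(N_A·ρ) = 4 × 40.31 / (6.022 × 10²³ × 3.57) = 7.500 × 10^-23 cm³, so a = 4.217 × 10^-8 cm = 422 pm.

422 pm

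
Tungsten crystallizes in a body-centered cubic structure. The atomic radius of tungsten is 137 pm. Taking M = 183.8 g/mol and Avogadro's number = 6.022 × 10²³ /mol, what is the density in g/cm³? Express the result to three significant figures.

19.3 g/cm³

In a BCC lattice, atoms touch along the body diagonal, so √3·a = 4r, giving a = 316.4 pm = 3.164 × 10^-8 cm.
With Z = 2, ρ = Z·M/(N_A·a³) = 2 × 183.8 / (6.022 × 10²³ × 3.167 × 10^-23) = 19.27 g/cm³.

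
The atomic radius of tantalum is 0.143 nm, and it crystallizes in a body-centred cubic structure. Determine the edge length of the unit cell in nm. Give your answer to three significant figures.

0.330 nm

In a BCC lattice, atoms touch along the body diagonal, so √3·a = 4r.
a = 4r/√3 = 4 × 0.143 / 1.7321 = 0.330 nm.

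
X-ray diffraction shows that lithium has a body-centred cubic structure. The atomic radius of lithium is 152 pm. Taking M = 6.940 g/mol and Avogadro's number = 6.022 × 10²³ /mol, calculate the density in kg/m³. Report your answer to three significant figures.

In a BCC lattice, atoms touch along the body diagonal, so √3·a = 4r, giving a = 351.0 pm = 3.510 × 10^-8 cm.
With Z = 2, ρ = Z·M/(N_A·a³) = 2 × 6.940 / (6.022 × 10²³ × 4.325 × 10^-23) = 0.5329 g/cm³ = 533 kg/m³.

533 kg/m³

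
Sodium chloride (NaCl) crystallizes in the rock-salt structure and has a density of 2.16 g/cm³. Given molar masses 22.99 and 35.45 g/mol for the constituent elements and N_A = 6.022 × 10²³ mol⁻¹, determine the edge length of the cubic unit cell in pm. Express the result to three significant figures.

564 pm

M(NaCl) = 58.44 g/mol; Z = 4 formula units per cell.
a³ = Z·M/(N_A·ρ) = 4 × 58.44 / (6.022 × 10²³ × 2.16) = 1.797 × 10^-22 cm³, so a = 5.643 × 10^-8 cm = 564 pm.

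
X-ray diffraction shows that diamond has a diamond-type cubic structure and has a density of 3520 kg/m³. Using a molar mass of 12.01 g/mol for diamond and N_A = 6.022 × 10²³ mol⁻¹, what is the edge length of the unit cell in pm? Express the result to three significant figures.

With Z = 8 atoms per diamond cubic cell, a³ = Z·M/(N_A·ρ) = 8 × 12.01 / (6.022 × 10²³ × 3.520 g/cm³) = 4.533 × 10^-23 cm³.
a = (4.533 × 10^-23)^(1/3) = 3.565 × 10^-8 cm = 357 pm.

357 pm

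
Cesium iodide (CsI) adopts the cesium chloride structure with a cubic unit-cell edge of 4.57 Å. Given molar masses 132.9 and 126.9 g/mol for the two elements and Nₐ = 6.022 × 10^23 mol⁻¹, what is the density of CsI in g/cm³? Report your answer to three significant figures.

The cesium chloride structure contains Z = 1 formula unit per cell; M(CsI) = 132.9 + 126.9 = 259.8 g/mol.
a³ = (4.570 × 10^-8 cm)³ = 9.544 × 10^-23 cm³.
ρ = 1 × 259.8 / (6.022 × 10²³ × 9.544 × 10^-23) = 4.520 g/cm³.

4.52 g/cm³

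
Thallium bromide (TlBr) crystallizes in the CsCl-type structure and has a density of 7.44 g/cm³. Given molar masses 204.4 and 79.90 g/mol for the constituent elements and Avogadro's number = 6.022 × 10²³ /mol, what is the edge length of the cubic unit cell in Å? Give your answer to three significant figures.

3.99 Å

M(TlBr) = 284.3 g/mol; Z = 1 formula unit per cell.
a³ = Z·M/(N_A·ρ) = 1 × 284.3 / (6.022 × 10²³ × 7.44) = 6.345 × 10^-23 cm³, so a = 3.989 × 10^-8 cm = 3.99 Å.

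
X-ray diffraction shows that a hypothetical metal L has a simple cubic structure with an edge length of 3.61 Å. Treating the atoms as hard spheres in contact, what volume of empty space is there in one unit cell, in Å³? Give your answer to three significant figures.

22.4 Å³

In a simple cubic lattice atoms touch along the cell edge, so a = 2r, so r = 0.5000a = 1.805 Å.
V_cell = a³ = 47.05 Å³; V_atoms = 1 × (4/3)πr³ = 24.63 Å³.
Empty space = 47.05 − 24.63 = 22.4 Å³.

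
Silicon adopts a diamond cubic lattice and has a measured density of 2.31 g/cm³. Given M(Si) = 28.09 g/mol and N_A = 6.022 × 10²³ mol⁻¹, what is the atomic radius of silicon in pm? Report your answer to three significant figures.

118 pm

For a diamond cubic cell (Z = 8), a³ = Z·M/(N_A·ρ) = 8 × 28.09 / (6.022 × 10²³ × 2.310) = 1.615 × 10^-22 cm³, so a = 5.446 × 10^-8 cm = 544.6 pm.
Nearest neighbors lie along the body diagonal with √3·a = 8r, so r = 0.2165 × a = 118 pm.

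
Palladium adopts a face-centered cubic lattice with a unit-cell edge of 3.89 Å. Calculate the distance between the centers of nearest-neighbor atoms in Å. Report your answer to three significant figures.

In an FCC structure, atoms touch along the face diagonal, so √2·a = 4r; the nearest-neighbor distance equals 2r = 0.7071·a.
d = 0.7071 × 3.89 = 2.75 Å.

2.75 Å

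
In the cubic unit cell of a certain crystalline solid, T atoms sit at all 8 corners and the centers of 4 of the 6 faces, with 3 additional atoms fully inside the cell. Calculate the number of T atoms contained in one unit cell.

6

Corner atoms are shared by 8 cells (1/8 each), face atoms by 2 (1/2 each), interior atoms are unshared.
Net atoms = 8 × 1/8 + 4 × 1/2 + 3 = 1 + 2 + 3 = 6.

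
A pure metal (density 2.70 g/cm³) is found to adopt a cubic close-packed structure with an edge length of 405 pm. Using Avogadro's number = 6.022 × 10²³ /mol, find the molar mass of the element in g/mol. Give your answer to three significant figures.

An FCC cell has Z = 4 atoms; a = 4.050 × 10^-8 cm.
M = ρ·N_A·a³/Z = 2.70 × 6.022 × 10²³ × 6.643 × 10^-23 / 4 = 27.0 g/mol.

27.0 g/mol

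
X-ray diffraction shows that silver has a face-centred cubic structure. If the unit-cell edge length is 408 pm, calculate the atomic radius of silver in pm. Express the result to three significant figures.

In an FCC lattice, atoms touch along the face diagonal, so √2·a = 4r.
r = √2·a/4 = 1.4142 × 408 / 4 = 144 pm.

144 pm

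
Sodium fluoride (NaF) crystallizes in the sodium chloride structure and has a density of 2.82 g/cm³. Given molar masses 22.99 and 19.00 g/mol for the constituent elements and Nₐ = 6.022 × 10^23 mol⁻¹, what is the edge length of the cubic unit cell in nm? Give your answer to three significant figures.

M(NaF) = 41.99 g/mol; Z = 4 formula units per cell.
a³ = Z·M/(N_A·ρ) = 4 × 41.99 / (6.022 × 10²³ × 2.82) = 9.890 × 10^-23 cm³, so a = 4.625 × 10^-8 cm = 0.462 nm.

0.462 nm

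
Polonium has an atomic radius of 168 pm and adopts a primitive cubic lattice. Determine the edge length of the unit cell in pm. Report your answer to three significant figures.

In a simple cubic lattice, atoms touch along the cell edge, so a = 2r.
a = 2r = 2 × 168 = 336 pm.

336 pm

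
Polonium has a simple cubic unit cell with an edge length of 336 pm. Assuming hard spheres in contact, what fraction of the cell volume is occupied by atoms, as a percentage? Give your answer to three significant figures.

52.4%

In a simple cubic lattice atoms touch along the cell edge, so a = 2r, so r = 0.5000a = 168.0 pm.
Packing fraction = Z·(4/3)πr³ / a³ = 1 × (4/3)π × (168.0)³ / (336)³ = 0.5236 = 52.4%.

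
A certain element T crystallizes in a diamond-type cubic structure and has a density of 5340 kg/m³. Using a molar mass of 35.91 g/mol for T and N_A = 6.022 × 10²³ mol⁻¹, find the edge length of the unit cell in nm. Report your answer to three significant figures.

With Z = 8 atoms per diamond cubic cell, a³ = Z·M/(N_A·ρ) = 8 × 35.91 / (6.022 × 10²³ × 5.340 g/cm³) = 8.934 × 10^-23 cm³.
a = (8.934 × 10^-23)^(1/3) = 4.470 × 10^-8 cm = 0.447 nm.

0.447 nm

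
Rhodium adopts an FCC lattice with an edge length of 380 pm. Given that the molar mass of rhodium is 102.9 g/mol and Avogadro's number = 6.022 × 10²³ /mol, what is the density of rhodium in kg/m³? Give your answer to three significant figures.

An FCC unit cell contains Z = 4 atoms.
Cell volume: a³ = (380 pm)³ = (3.800 × 10^-8 cm)³ = 5.487 × 10^-23 cm³.
ρ = Z·M/(N_A·a³) = 4 × 102.9 / (6.022 × 10²³ × 5.487 × 10^-23) = 12.46 g/cm³ = 12500 kg/m³.

12500 kg/m³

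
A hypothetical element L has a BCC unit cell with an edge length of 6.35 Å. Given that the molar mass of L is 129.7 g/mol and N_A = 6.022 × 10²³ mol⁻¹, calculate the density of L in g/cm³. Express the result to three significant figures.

1.68 g/cm³

A BCC unit cell contains Z = 2 atoms.
Cell volume: a³ = (6.35 Å)³ = (6.350 × 10^-8 cm)³ = 2.560 × 10^-22 cm³.
ρ = Z·M/(N_A·a³) = 2 × 129.7 / (6.022 × 10²³ × 2.560 × 10^-22) = 1.682 g/cm³.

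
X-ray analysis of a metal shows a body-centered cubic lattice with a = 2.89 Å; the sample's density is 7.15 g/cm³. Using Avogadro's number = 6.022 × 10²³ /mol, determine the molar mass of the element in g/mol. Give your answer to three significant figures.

52.0 g/mol

A BCC cell has Z = 2 atoms; a = 2.890 × 10^-8 cm.
M = ρ·N_A·a³/Z = 7.15 × 6.022 × 10²³ × 2.414 × 10^-23 / 2 = 52.0 g/mol.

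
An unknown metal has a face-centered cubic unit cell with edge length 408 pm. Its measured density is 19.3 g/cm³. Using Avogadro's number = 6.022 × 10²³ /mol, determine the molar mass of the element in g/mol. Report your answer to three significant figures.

An FCC cell has Z = 4 atoms; a = 4.080 × 10^-8 cm.
M = ρ·N_A·a³/Z = 19.3 × 6.022 × 10²³ × 6.792 × 10^-23 / 4 = 197 g/mol.

197 g/mol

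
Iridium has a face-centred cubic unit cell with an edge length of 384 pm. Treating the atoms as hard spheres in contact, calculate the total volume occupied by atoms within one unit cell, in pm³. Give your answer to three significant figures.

In an FCC lattice atoms touch along the face diagonal, so √2·a = 4r, so r = 0.3536a = 135.8 pm.
V_atoms = Z × (4/3)πr³ = 4 × (4/3)π × (135.8)³ = 4.19 × 10^7 pm³.

4.19 × 10^7 pm³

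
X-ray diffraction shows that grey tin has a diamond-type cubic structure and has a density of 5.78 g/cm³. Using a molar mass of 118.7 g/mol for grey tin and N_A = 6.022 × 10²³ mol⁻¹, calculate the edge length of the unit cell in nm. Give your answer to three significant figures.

With Z = 8 atoms per diamond cubic cell, a³ = Z·M/(N_A·ρ) = 8 × 118.7 / (6.022 × 10²³ × 5.780 g/cm³) = 2.728 × 10^-22 cm³.
a = (2.728 × 10^-22)^(1/3) = 6.486 × 10^-8 cm = 0.649 nm.

0.649 nm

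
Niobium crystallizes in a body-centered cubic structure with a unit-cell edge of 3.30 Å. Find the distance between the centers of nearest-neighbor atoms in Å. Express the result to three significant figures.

In a BCC structure, atoms touch along the body diagonal, so √3·a = 4r; the nearest-neighbor distance equals 2r = 0.8660·a.
d = 0.8660 × 3.30 = 2.86 Å.

2.86 Å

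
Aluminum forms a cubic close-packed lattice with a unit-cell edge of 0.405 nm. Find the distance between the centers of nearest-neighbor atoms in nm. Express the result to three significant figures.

In an FCC structure, atoms touch along the face diagonal, so √2·a = 4r; the nearest-neighbor distance equals 2r = 0.7071·a.
d = 0.7071 × 0.405 = 0.286 nm.

0.286 nm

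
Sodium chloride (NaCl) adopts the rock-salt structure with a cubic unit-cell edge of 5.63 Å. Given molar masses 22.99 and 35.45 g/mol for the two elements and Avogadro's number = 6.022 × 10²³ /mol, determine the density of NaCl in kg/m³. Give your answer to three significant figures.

The rock-salt structure contains Z = 4 formula units per cell; M(NaCl) = 22.99 + 35.45 = 58.44 g/mol.
a³ = (5.630 × 10^-8 cm)³ = 1.785 × 10^-22 cm³.
ρ = 4 × 58.44 / (6.022 × 10²³ × 1.785 × 10^-22) = 2.175 g/cm³ = 2180 kg/m³.

2180 kg/m³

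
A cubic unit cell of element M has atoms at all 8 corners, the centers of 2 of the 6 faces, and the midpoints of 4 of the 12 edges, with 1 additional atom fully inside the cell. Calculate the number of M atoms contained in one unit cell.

4

Corner atoms are shared by 8 cells (1/8 each), face atoms by 2 (1/2 each), edge atoms by 4 (1/4 each), interior atoms are unshared.
Net atoms = 8 × 1/8 + 2 × 1/2 + 4 × 1/4 + 1 = 1 + 1 + 1 + 1 = 4.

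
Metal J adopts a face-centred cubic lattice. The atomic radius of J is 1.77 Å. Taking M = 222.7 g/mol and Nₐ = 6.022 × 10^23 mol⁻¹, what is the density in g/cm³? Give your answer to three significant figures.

11.8 g/cm³

In an FCC lattice, atoms touch along the face diagonal, so √2·a = 4r, giving a = 5.006 Å = 5.006 × 10^-8 cm.
With Z = 4, ρ = Z·M/(N_A·a³) = 4 × 222.7 / (6.022 × 10²³ × 1.255 × 10^-22) = 11.79 g/cm³.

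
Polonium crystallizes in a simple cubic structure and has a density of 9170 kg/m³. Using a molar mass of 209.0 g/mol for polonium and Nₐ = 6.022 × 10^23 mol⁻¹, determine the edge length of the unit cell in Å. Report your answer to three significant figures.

With Z = 1 atom per simple cubic cell, a³ = Z·M/(N_A·ρ) = 1 × 209.0 / (6.022 × 10²³ × 9.170 g/cm³) = 3.785 × 10^-23 cm³.
a = (3.785 × 10^-23)^(1/3) = 3.357 × 10^-8 cm = 3.36 Å.

3.36 Å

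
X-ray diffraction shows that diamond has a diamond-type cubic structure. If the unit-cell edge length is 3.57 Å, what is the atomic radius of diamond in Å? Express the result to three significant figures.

In a diamond cubic lattice, nearest neighbors lie along the body diagonal with √3·a = 8r.
r = √3·a/8 = 1.7321 × 3.57 / 8 = 0.773 Å.

0.773 Å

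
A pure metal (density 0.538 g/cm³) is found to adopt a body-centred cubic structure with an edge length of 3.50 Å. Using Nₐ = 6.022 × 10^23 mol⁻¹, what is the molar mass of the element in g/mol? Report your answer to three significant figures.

6.95 g/mol

A BCC cell has Z = 2 atoms; a = 3.500 × 10^-8 cm.
M = ρ·N_A·a³/Z = 0.538 × 6.022 × 10²³ × 4.288 × 10^-23 / 2 = 6.95 g/mol.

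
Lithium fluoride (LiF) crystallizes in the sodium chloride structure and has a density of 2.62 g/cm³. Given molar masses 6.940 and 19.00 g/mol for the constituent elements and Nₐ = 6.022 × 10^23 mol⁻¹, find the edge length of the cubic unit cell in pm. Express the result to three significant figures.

404 pm

M(LiF) = 25.94 g/mol; Z = 4 formula units per cell.
a³ = Z·M/(N_A·ρ) = 4 × 25.94 / (6.022 × 10²³ × 2.62) = 6.576 × 10^-23 cm³, so a = 4.036 × 10^-8 cm = 404 pm.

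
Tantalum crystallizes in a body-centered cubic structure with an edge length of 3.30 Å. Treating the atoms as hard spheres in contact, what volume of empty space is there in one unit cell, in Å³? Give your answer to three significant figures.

In a BCC lattice atoms touch along the body diagonal, so √3·a = 4r, so r = 0.4330a = 1.429 Å.
V_cell = a³ = 35.94 Å³; V_atoms = 2 × (4/3)πr³ = 24.44 Å³.
Empty space = 35.94 − 24.44 = 11.5 Å³.

11.5 Å³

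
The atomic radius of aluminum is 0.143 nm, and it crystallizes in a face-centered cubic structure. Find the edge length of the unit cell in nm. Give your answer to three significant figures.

In an FCC lattice, atoms touch along the face diagonal, so √2·a = 4r.
a = 4r/√2 = 4 × 0.143 / 1.4142 = 0.404 nm.

0.404 nm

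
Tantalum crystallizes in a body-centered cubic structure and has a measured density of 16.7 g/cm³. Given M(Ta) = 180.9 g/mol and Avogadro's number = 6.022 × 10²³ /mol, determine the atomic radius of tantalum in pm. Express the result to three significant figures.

For a BCC cell (Z = 2), a³ = Z·M/(N_A·ρ) = 2 × 180.9 / (6.022 × 10²³ × 16.70) = 3.598 × 10^-23 cm³, so a = 3.301 × 10^-8 cm = 330.1 pm.
Atoms touch along the body diagonal, so √3·a = 4r, so r = 0.4330 × a = 143 pm.

143 pm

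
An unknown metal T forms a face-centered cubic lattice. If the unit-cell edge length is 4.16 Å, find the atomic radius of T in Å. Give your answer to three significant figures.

In an FCC lattice, atoms touch along the face diagonal, so √2·a = 4r.
r = √2·a/4 = 1.4142 × 4.16 / 4 = 1.47 Å.

1.47 Å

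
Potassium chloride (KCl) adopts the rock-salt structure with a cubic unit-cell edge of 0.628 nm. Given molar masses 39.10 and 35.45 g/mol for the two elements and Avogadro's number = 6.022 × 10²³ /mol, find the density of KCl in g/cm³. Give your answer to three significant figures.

The rock-salt structure contains Z = 4 formula units per cell; M(KCl) = 39.10 + 35.45 = 74.55 g/mol.
a³ = (6.280 × 10^-8 cm)³ = 2.477 × 10^-22 cm³.
ρ = 4 × 74.55 / (6.022 × 10²³ × 2.477 × 10^-22) = 1.999 g/cm³.

2.00 g/cm³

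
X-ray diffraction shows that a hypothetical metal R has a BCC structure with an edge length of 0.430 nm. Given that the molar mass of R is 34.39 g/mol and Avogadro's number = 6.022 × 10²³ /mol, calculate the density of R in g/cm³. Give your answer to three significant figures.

A BCC unit cell contains Z = 2 atoms.
Cell volume: a³ = (0.430 nm)³ = (4.300 × 10^-8 cm)³ = 7.951 × 10^-23 cm³.
ρ = Z·M/(N_A·a³) = 2 × 34.39 / (6.022 × 10²³ × 7.951 × 10^-23) = 1.437 g/cm³.

1.44 g/cm³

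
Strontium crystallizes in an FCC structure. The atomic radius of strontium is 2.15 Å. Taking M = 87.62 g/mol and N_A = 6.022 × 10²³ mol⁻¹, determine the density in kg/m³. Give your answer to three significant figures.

2590 kg/m³

In an FCC lattice, atoms touch along the face diagonal, so √2·a = 4r, giving a = 6.081 Å = 6.081 × 10^-8 cm.
With Z = 4, ρ = Z·M/(N_A·a³) = 4 × 87.62 / (6.022 × 10²³ × 2.249 × 10^-22) = 2.588 g/cm³ = 2590 kg/m³.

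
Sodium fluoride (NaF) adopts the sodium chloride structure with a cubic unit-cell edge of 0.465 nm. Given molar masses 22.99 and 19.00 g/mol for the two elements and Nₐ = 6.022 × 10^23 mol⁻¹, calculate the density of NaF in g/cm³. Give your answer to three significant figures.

2.77 g/cm³

The sodium chloride structure contains Z = 4 formula units per cell; M(NaF) = 22.99 + 19.00 = 41.99 g/mol.
a³ = (4.650 × 10^-8 cm)³ = 1.005 × 10^-22 cm³.
ρ = 4 × 41.99 / (6.022 × 10²³ × 1.005 × 10^-22) = 2.774 g/cm³.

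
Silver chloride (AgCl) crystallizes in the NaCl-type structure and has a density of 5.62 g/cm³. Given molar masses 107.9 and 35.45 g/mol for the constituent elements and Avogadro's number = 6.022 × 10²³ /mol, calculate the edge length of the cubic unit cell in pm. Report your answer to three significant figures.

M(AgCl) = 143.35 g/mol; Z = 4 formula units per cell.
a³ = Z·M/(N_A·ρ) = 4 × 143.35 / (6.022 × 10²³ × 5.62) = 1.694 × 10^-22 cm³, so a = 5.533 × 10^-8 cm = 553 pm.

553 pm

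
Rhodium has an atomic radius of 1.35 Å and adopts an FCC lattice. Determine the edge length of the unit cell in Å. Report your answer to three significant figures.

3.82 Å

In an FCC lattice, atoms touch along the face diagonal, so √2·a = 4r.
a = 4r/√2 = 4 × 1.35 / 1.4142 = 3.82 Å.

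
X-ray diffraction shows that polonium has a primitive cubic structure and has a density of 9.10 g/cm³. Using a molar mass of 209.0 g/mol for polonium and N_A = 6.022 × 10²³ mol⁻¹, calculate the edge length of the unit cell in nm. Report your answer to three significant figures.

With Z = 1 atom per simple cubic cell, a³ = Z·M/(N_A·ρ) = 1 × 209.0 / (6.022 × 10²³ × 9.100 g/cm³) = 3.814 × 10^-23 cm³.
a = (3.814 × 10^-23)^(1/3) = 3.366 × 10^-8 cm = 0.337 nm.

0.337 nm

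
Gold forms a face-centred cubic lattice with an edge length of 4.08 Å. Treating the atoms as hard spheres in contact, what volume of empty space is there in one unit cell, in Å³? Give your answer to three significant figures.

In an FCC lattice atoms touch along the face diagonal, so √2·a = 4r, so r = 0.3536a = 1.442 Å.
V_cell = a³ = 67.92 Å³; V_atoms = 4 × (4/3)πr³ = 50.29 Å³.
Empty space = 67.92 − 50.29 = 17.6 Å³.

17.6 Å³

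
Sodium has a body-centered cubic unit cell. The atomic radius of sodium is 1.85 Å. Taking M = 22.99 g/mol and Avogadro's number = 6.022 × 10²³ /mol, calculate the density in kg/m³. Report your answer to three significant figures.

979 kg/m³

In a BCC lattice, atoms touch along the body diagonal, so √3·a = 4r, giving a = 4.272 Å = 4.272 × 10^-8 cm.
With Z = 2, ρ = Z·M/(N_A·a³) = 2 × 22.99 / (6.022 × 10²³ × 7.799 × 10^-23) = 0.9791 g/cm³ = 979 kg/m³.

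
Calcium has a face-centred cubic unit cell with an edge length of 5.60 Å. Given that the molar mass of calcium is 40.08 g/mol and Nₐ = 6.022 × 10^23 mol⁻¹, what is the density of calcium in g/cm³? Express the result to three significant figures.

An FCC unit cell contains Z = 4 atoms.
Cell volume: a³ = (5.60 Å)³ = (5.600 × 10^-8 cm)³ = 1.756 × 10^-22 cm³.
ρ = Z·M/(N_A·a³) = 4 × 40.08 / (6.022 × 10²³ × 1.756 × 10^-22) = 1.516 g/cm³.

1.52 g/cm³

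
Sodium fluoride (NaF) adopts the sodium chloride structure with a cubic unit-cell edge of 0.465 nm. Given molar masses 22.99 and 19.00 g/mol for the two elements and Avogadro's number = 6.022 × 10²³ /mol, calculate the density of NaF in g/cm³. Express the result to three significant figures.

2.77 g/cm³

The sodium chloride structure contains Z = 4 formula units per cell; M(NaF) = 22.99 + 19.00 = 41.99 g/mol.
a³ = (4.650 × 10^-8 cm)³ = 1.005 × 10^-22 cm³.
ρ = 4 × 41.99 / (6.022 × 10²³ × 1.005 × 10^-22) = 2.774 g/cm³.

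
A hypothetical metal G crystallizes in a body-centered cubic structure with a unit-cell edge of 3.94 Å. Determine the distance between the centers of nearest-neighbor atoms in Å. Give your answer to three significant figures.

3.41 Å

In a BCC structure, atoms touch along the body diagonal, so √3·a = 4r; the nearest-neighbor distance equals 2r = 0.8660·a.
d = 0.8660 × 3.94 = 3.41 Å.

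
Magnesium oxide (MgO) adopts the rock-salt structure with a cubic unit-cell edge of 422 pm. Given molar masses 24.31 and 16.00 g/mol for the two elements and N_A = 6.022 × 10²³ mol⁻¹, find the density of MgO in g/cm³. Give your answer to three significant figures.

3.56 g/cm³

The rock-salt structure contains Z = 4 formula units per cell; M(MgO) = 24.31 + 16.00 = 40.31 g/mol.
a³ = (4.220 × 10^-8 cm)³ = 7.515 × 10^-23 cm³.
ρ = 4 × 40.31 / (6.022 × 10²³ × 7.515 × 10^-23) = 3.563 g/cm³.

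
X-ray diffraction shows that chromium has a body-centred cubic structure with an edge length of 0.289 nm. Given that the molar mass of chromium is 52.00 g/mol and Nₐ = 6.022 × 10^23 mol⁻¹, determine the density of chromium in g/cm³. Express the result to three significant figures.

7.15 g/cm³

A BCC unit cell contains Z = 2 atoms.
Cell volume: a³ = (0.289 nm)³ = (2.890 × 10^-8 cm)³ = 2.414 × 10^-23 cm³.
ρ = Z·M/(N_A·a³) = 2 × 52.00 / (6.022 × 10²³ × 2.414 × 10^-23) = 7.155 g/cm³.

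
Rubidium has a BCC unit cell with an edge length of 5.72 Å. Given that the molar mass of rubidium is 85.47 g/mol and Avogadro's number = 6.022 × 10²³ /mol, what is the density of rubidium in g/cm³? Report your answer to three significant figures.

1.52 g/cm³

A BCC unit cell contains Z = 2 atoms.
Cell volume: a³ = (5.72 Å)³ = (5.720 × 10^-8 cm)³ = 1.871 × 10^-22 cm³.
ρ = Z·M/(N_A·a³) = 2 × 85.47 / (6.022 × 10²³ × 1.871 × 10^-22) = 1.517 g/cm³.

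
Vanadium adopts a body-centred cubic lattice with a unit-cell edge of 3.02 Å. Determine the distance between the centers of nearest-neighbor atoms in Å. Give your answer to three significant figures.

In a BCC structure, atoms touch along the body diagonal, so √3·a = 4r; the nearest-neighbor distance equals 2r = 0.8660·a.
d = 0.8660 × 3.02 = 2.62 Å.

2.62 Å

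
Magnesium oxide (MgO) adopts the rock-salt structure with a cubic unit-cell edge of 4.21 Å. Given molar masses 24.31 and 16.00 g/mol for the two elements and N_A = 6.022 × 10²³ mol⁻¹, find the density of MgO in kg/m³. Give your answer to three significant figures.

3590 kg/m³

The rock-salt structure contains Z = 4 formula units per cell; M(MgO) = 24.31 + 16.00 = 40.31 g/mol.
a³ = (4.210 × 10^-8 cm)³ = 7.462 × 10^-23 cm³.
ρ = 4 × 40.31 / (6.022 × 10²³ × 7.462 × 10^-23) = 3.588 g/cm³ = 3590 kg/m³.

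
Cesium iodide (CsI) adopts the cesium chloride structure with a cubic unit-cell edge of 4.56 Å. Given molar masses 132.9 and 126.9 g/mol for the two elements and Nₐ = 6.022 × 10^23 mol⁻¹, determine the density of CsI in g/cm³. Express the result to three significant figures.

4.55 g/cm³

The cesium chloride structure contains Z = 1 formula unit per cell; M(CsI) = 132.9 + 126.9 = 259.8 g/mol.
a³ = (4.560 × 10^-8 cm)³ = 9.482 × 10^-23 cm³.
ρ = 1 × 259.8 / (6.022 × 10²³ × 9.482 × 10^-23) = 4.550 g/cm³.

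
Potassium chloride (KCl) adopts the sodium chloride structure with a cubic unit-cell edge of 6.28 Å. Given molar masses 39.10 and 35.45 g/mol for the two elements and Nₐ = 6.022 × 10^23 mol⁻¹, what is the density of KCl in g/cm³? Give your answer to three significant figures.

2.00 g/cm³

The sodium chloride structure contains Z = 4 formula units per cell; M(KCl) = 39.10 + 35.45 = 74.55 g/mol.
a³ = (6.280 × 10^-8 cm)³ = 2.477 × 10^-22 cm³.
ρ = 4 × 74.55 / (6.022 × 10²³ × 2.477 × 10^-22) = 1.999 g/cm³.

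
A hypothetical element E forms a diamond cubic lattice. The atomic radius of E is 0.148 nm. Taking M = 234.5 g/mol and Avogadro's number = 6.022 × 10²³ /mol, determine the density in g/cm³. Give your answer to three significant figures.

In a diamond cubic lattice, nearest neighbors lie along the body diagonal with √3·a = 8r, giving a = 0.6836 nm = 6.836 × 10^-8 cm.
With Z = 8, ρ = Z·M/(N_A·a³) = 8 × 234.5 / (6.022 × 10²³ × 3.194 × 10^-22) = 9.753 g/cm³.

9.75 g/cm³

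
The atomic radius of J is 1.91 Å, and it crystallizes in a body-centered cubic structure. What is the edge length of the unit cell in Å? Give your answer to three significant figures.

In a BCC lattice, atoms touch along the body diagonal, so √3·a = 4r.
a = 4r/√3 = 4 × 1.91 / 1.7321 = 4.41 Å.

4.41 Å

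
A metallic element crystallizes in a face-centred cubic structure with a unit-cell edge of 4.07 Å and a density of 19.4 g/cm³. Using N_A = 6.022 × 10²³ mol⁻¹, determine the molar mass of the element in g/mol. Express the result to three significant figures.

197 g/mol

An FCC cell has Z = 4 atoms; a = 4.070 × 10^-8 cm.
M = ρ·N_A·a³/Z = 19.4 × 6.022 × 10²³ × 6.742 × 10^-23 / 4 = 197 g/mol.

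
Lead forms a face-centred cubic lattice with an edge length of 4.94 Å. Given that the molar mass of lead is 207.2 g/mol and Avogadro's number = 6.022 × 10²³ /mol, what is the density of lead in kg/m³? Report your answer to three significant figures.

An FCC unit cell contains Z = 4 atoms.
Cell volume: a³ = (4.94 Å)³ = (4.940 × 10^-8 cm)³ = 1.206 × 10^-22 cm³.
ρ = Z·M/(N_A·a³) = 4 × 207.2 / (6.022 × 10²³ × 1.206 × 10^-22) = 11.42 g/cm³ = 11400 kg/m³.

11400 kg/m³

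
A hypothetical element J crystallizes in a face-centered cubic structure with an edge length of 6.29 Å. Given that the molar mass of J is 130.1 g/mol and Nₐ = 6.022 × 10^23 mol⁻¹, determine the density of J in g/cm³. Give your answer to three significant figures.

An FCC unit cell contains Z = 4 atoms.
Cell volume: a³ = (6.29 Å)³ = (6.290 × 10^-8 cm)³ = 2.489 × 10^-22 cm³.
ρ = Z·M/(N_A·a³) = 4 × 130.1 / (6.022 × 10²³ × 2.489 × 10^-22) = 3.473 g/cm³.

3.47 g/cm³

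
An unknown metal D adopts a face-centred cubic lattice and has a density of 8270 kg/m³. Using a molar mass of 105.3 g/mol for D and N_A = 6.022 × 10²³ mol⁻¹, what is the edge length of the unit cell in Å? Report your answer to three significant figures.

With Z = 4 atoms per FCC cell, a³ = Z·M/(N_A·ρ) = 4 × 105.3 / (6.022 × 10²³ × 8.270 g/cm³) = 8.458 × 10^-23 cm³.
a = (8.458 × 10^-23)^(1/3) = 4.389 × 10^-8 cm = 4.39 Å.

4.39 Å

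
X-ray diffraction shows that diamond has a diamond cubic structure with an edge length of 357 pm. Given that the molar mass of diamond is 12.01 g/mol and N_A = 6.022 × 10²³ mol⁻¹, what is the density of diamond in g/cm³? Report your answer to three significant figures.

3.51 g/cm³

A diamond cubic unit cell contains Z = 8 atoms.
Cell volume: a³ = (357 pm)³ = (3.570 × 10^-8 cm)³ = 4.550 × 10^-23 cm³.
ρ = Z·M/(N_A·a³) = 8 × 12.01 / (6.022 × 10²³ × 4.550 × 10^-23) = 3.507 g/cm³.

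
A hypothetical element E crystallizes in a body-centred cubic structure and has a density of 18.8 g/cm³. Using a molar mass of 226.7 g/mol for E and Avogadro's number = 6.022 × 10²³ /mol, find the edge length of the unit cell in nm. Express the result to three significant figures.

With Z = 2 atoms per BCC cell, a³ = Z·M/(N_A·ρ) = 2 × 226.7 / (6.022 × 10²³ × 18.80 g/cm³) = 4.005 × 10^-23 cm³.
a = (4.005 × 10^-23)^(1/3) = 3.421 × 10^-8 cm = 0.342 nm.

0.342 nm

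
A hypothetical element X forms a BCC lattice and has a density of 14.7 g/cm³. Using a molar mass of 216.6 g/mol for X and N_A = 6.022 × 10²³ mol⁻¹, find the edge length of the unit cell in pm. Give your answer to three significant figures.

With Z = 2 atoms per BCC cell, a³ = Z·M/(N_A·ρ) = 2 × 216.6 / (6.022 × 10²³ × 14.70 g/cm³) = 4.894 × 10^-23 cm³.
a = (4.894 × 10^-23)^(1/3) = 3.658 × 10^-8 cm = 366 pm.

366 pm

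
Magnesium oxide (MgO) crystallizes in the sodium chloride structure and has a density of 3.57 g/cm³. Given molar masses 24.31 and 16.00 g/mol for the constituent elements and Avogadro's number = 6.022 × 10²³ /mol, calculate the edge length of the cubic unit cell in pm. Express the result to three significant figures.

422 pm

M(MgO) = 40.31 g/mol; Z = 4 formula units per cell.
a³ = Z·M/(N_A·ρ) = 4 × 40.31 / (6.022 × 10²³ × 3.57) = 7.500 × 10^-23 cm³, so a = 4.217 × 10^-8 cm = 422 pm.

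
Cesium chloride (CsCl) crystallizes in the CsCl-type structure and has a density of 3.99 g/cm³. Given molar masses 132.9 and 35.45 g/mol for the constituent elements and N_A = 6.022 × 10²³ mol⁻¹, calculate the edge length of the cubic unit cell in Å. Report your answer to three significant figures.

4.12 Å

M(CsCl) = 168.35 g/mol; Z = 1 formula unit per cell.
a³ = Z·M/(N_A·ρ) = 1 × 168.35 / (6.022 × 10²³ × 3.99) = 7.006 × 10^-23 cm³, so a = 4.123 × 10^-8 cm = 4.12 Å.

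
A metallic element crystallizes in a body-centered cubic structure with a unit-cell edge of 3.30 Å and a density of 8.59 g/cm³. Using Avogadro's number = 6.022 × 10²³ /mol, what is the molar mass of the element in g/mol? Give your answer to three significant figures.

A BCC cell has Z = 2 atoms; a = 3.300 × 10^-8 cm.
M = ρ·N_A·a³/Z = 8.59 × 6.022 × 10²³ × 3.594 × 10^-23 / 2 = 92.9 g/mol.

92.9 g/mol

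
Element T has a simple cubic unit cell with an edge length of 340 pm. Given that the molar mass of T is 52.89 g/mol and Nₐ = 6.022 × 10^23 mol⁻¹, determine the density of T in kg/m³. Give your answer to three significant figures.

2230 kg/m³

A simple cubic unit cell contains Z = 1 atom.
Cell volume: a³ = (340 pm)³ = (3.400 × 10^-8 cm)³ = 3.930 × 10^-23 cm³.
ρ = Z·M/(N_A·a³) = 1 × 52.89 / (6.022 × 10²³ × 3.930 × 10^-23) = 2.235 g/cm³ = 2230 kg/m³.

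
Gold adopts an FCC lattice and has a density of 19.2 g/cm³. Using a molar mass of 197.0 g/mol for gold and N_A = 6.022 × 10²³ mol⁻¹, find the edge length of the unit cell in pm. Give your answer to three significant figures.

With Z = 4 atoms per FCC cell, a³ = Z·M/(N_A·ρ) = 4 × 197.0 / (6.022 × 10²³ × 19.20 g/cm³) = 6.815 × 10^-23 cm³.
a = (6.815 × 10^-23)^(1/3) = 4.085 × 10^-8 cm = 408 pm.

408 pm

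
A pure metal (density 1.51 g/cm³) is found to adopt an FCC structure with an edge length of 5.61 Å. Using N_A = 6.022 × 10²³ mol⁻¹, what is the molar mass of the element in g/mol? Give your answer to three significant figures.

An FCC cell has Z = 4 atoms; a = 5.610 × 10^-8 cm.
M = ρ·N_A·a³/Z = 1.51 × 6.022 × 10²³ × 1.766 × 10^-22 / 4 = 40.1 g/mol.

40.1 g/mol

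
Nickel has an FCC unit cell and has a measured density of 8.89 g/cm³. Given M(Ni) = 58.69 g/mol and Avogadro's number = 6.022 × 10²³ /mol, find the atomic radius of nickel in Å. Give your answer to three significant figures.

For an FCC cell (Z = 4), a³ = Z·M/(N_A·ρ) = 4 × 58.69 / (6.022 × 10²³ × 8.890) = 4.385 × 10^-23 cm³, so a = 3.526 × 10^-8 cm = 3.526 Å.
Atoms touch along the face diagonal, so √2·a = 4r, so r = 0.3536 × a = 1.25 Å.

1.25 Å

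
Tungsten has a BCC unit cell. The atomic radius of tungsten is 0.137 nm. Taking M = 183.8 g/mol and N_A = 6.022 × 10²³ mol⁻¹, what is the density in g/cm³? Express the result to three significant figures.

19.3 g/cm³

In a BCC lattice, atoms touch along the body diagonal, so √3·a = 4r, giving a = 0.3164 nm = 3.164 × 10^-8 cm.
With Z = 2, ρ = Z·M/(N_A·a³) = 2 × 183.8 / (6.022 × 10²³ × 3.167 × 10^-23) = 19.27 g/cm³.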